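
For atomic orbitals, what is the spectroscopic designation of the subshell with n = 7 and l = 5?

7h

l = 5 corresponds to the letter 'h', so the subshell is 7h.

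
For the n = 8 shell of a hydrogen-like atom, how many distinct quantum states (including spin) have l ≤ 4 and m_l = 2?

6

Go through l = 0, …, 7 (the values permitted for n = 8).
The (l, m_l) pairs meeting l ≤ 4 and m_l = 2 give: l=2 → 1; l=3 → 1; l=4 → 1.
Orbitals: 1 + 1 + 1 = 3. Each orbital carries two spin states, so 3 × 2 = 6 states.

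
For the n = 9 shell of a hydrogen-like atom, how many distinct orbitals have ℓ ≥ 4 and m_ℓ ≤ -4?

The n = 9 shell has ℓ = 0 through 8; check each.
Contributions: ℓ=4 → 1; ℓ=5 → 2; ℓ=6 → 3; ℓ=7 → 4; ℓ=8 → 5.
Total orbitals: 1 + 2 + 3 + 4 + 5 = 15.

15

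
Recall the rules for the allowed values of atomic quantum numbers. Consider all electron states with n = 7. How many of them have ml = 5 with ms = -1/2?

With n = 7 the allowed l are 0, 1, …, 6.
The (l, ml) pairs meeting ml = 5 give: l=5 → 1; l=6 → 1.
Orbitals: 1 + 1 = 2. With ms fixed to a single value there is one state per orbital, giving 2 states.

2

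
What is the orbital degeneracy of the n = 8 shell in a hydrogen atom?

64

The n = 8 shell contains n² = 8² = 64 orbitals.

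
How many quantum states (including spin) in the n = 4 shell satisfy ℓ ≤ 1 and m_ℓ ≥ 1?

For n = 4, ℓ ranges over 0 … 3.
Contributions: ℓ=1 → 1.
Orbitals: 1. Each orbital carries two spin states, so 1 × 2 = 2 states.

2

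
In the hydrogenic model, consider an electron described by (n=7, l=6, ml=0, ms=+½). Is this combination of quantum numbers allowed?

n = 7 is a positive integer. l = 6 satisfies 0 ≤ l ≤ n−1 = 6. ml = 0 lies in the range −l … +l (here −6 … 6). ms = +1/2 is one of ±1/2.
All four constraints are satisfied.

Yes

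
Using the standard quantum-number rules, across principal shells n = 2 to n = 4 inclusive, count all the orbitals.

29

Shell n has n² orbitals: 2²=4 + 3²=9 + 4²=16 = 29 orbitals.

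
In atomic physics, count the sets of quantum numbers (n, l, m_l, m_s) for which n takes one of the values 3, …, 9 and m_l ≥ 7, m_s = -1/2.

4

Per-shell orbital counts meeting the constraint:
n=8 → 1; n=9 → 3.
Orbitals: 1 + 3 = 4. With m_s fixed to -1/2 there is one state per orbital, so 4 states.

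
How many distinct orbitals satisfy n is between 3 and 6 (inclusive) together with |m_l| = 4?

Per-shell orbital counts meeting the constraint:
n=5 → 2; n=6 → 4.
Total orbitals: 2 + 4 = 6.

6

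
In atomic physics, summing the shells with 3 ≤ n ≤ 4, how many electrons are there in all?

Shell n has n² orbitals: 3²=9 + 4²=16 = 25 orbitals.
Two spin states per orbital: 2 × 25 = 50 electrons.

50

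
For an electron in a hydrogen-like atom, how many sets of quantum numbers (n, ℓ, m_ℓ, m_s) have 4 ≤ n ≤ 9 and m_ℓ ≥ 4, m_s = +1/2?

35

Work shell by shell — for each n, count the (ℓ, m_ℓ) pairs that satisfy m_ℓ ≥ 4:
n=5 → 1; n=6 → 3; n=7 → 6; n=8 → 10; n=9 → 15.
Orbitals: 1 + 3 + 6 + 10 + 15 = 35. With m_s fixed to +1/2 there is one state per orbital, so 35 states.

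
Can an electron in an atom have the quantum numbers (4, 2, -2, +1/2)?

Allowed

n = 4 is a positive integer. ℓ = 2 satisfies 0 ≤ ℓ ≤ n−1 = 3. m_ℓ = -2 lies in the range −ℓ … +ℓ (here −2 … 2). m_s = +1/2 is one of ±1/2.
All four constraints are satisfied.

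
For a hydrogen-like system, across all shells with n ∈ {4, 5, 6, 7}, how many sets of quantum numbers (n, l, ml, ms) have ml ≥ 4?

Go shell by shell, enumerating (l, ml) with ml ≥ 4:
n=5 → 1; n=6 → 3; n=7 → 6.
Orbitals: 1 + 3 + 6 = 10. Including both spin states (ms = ±1/2) gives 2 × 10 = 20 states.

20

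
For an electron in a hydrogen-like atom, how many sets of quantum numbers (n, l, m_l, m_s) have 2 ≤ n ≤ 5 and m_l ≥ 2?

20

For each n in the range, tally the orbitals obeying m_l ≥ 2:
n=3 → 1; n=4 → 3; n=5 → 6.
Orbitals: 1 + 3 + 6 = 10. Including both spin states (m_s = ±1/2) gives 2 × 10 = 20 states.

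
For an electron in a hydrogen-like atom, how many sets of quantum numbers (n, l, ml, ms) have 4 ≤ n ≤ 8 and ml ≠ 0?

320

Count contributing orbitals for each principal shell:
n=4 → 12; n=5 → 20; n=6 → 30; n=7 → 42; n=8 → 56.
Orbitals: 12 + 20 + 30 + 42 + 56 = 160. Including both spin states (ms = ±1/2) gives 2 × 160 = 320 states.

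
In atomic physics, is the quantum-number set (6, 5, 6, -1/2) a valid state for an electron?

The magnetic quantum number must satisfy −l ≤ m_l ≤ l. With l = 5, m_l can only be -5, -4, -3, -2, -1, 0, 1, 2, 3, 4, 5, so m_l = 6 is forbidden.

No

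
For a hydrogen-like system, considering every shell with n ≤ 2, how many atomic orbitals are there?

Total orbitals = 1² + 2² = 5.

5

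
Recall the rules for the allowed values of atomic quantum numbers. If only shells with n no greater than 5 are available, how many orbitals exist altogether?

Total orbitals = 1² + 2² + 3² + 4² + 5² = 55.

55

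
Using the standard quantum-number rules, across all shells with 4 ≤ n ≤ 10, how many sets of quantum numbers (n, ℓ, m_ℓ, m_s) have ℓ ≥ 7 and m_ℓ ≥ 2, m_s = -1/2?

40

Treat each shell separately and count matching orbitals:
n=8 → 6; n=9 → 13; n=10 → 21.
Orbitals: 6 + 13 + 21 = 40. With m_s fixed to -1/2 there is one state per orbital, so 40 states.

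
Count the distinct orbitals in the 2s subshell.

A subshell has 2ℓ+1 orbitals; with ℓ = 0, that's 1.

1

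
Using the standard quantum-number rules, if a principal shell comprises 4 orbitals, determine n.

n = 2

n² = 4 ⇒ n = 2.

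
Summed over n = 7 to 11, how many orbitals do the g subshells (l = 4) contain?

A g subshell (l = 4) exists for every n ≥ 5, so shells n = 7, 8, 9, 10, 11 each contribute one — 5 subshells.
Since each g subshell has 2·4+1 = 9 orbitals, the total is 5 × 9 = 45.

45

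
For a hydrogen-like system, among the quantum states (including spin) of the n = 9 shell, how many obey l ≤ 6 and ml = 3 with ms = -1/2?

With n = 9 the allowed l are 0, 1, …, 8.
Per l-value: l=3 → 1; l=4 → 1; l=5 → 1; l=6 → 1.
Orbitals: 1 + 1 + 1 + 1 = 4. With ms fixed to a single value there is one state per orbital, giving 4 states.

4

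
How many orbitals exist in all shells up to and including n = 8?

204

Total orbitals = 1² + 2² + 3² + 4² + 5² + 6² + 7² + 8² = 204.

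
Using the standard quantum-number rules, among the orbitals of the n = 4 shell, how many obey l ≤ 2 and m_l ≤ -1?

The n = 4 shell has l = 0 through 3; check each.
Orbitals with l ≤ 2 and m_l ≤ -1, by l: l=1 → 1; l=2 → 2.
Total orbitals: 1 + 2 = 3.

3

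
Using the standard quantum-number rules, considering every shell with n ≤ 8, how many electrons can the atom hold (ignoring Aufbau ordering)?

Total orbitals = 1² + 2² + 3² + 4² + 5² + 6² + 7² + 8² = 204. Doubling for spin gives 408 electrons.

408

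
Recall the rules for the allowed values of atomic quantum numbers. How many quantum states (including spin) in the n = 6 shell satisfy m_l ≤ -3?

With n = 6 the allowed l are 0, 1, …, 5.
Orbitals with m_l ≤ -3, by l: l=3 → 1; l=4 → 2; l=5 → 3.
Orbitals: 1 + 2 + 3 = 6. Each orbital carries two spin states, so 6 × 2 = 12 states.

12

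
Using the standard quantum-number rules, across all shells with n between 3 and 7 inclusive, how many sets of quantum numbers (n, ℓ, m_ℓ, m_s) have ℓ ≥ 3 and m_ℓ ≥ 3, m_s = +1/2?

20

Work shell by shell — for each n, count the (ℓ, m_ℓ) pairs that satisfy ℓ ≥ 3 and m_ℓ ≥ 3:
n=4 → 1; n=5 → 3; n=6 → 6; n=7 → 10.
Orbitals: 1 + 3 + 6 + 10 = 20. With m_s fixed to +1/2 there is one state per orbital, so 20 states.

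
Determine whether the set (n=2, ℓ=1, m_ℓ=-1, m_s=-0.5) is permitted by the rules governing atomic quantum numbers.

Allowed

n = 2 is a positive integer. ℓ = 1 satisfies 0 ≤ ℓ ≤ n−1 = 1. m_ℓ = -1 lies in the range −ℓ … +ℓ (here −1 … 1). m_s = -1/2 is one of ±1/2.
All four constraints are satisfied.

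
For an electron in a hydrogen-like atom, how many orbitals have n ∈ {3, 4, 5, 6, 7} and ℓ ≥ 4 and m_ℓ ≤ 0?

34

For each n in the range, tally the orbitals obeying ℓ ≥ 4 and m_ℓ ≤ 0:
n=5 → 5; n=6 → 11; n=7 → 18.
Total orbitals: 5 + 11 + 18 = 34.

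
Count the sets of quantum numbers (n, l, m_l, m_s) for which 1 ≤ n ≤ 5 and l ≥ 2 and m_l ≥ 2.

20

Go shell by shell, enumerating (l, m_l) with l ≥ 2 and m_l ≥ 2:
n=3 → 1; n=4 → 3; n=5 → 6.
Orbitals: 1 + 3 + 6 = 10. Including both spin states (m_s = ±1/2) gives 2 × 10 = 20 states.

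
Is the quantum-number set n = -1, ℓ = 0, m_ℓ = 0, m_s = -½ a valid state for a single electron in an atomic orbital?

The principal quantum number must be a positive integer (n ≥ 1), but here n = -1.

Not allowed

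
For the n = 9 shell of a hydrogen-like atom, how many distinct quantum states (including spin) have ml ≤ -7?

6

Orbitals with ml ≤ -7, by l: l=7 → 1; l=8 → 2.
Orbitals: 1 + 2 = 3. Each orbital carries two spin states, so 3 × 2 = 6 states.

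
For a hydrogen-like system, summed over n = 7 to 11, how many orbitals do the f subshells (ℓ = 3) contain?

35

An f subshell (ℓ = 3) exists for every n ≥ 4, so shells n = 7, 8, 9, 10, 11 each contribute one — 5 subshells.
Since each f subshell has 2·3+1 = 7 orbitals, the total is 5 × 7 = 35.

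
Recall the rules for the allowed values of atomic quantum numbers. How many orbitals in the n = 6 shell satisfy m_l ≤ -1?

15

Orbitals with m_l ≤ -1, by l: l=1 → 1; l=2 → 2; l=3 → 3; l=4 → 4; l=5 → 5.
Total orbitals: 1 + 2 + 3 + 4 + 5 = 15.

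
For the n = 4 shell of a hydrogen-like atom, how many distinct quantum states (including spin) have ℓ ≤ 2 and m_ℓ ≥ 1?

Go through ℓ = 0, …, 3 (the values permitted for n = 4).
Per ℓ-value: ℓ=1 → 1; ℓ=2 → 2.
Orbitals: 1 + 2 = 3. Each orbital carries two spin states, so 3 × 2 = 6 states.

6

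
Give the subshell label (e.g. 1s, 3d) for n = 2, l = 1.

l = 1 corresponds to the letter 'p', so the subshell is 2p.

2p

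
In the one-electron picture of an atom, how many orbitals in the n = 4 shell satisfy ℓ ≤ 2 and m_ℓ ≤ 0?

For n = 4, ℓ ranges over 0 … 3.
Per ℓ-value: ℓ=0 → 1; ℓ=1 → 2; ℓ=2 → 3.
Total orbitals: 1 + 2 + 3 = 6.

6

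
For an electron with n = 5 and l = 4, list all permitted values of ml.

-4, -3, -2, -1, 0, 1, 2, 3, 4

ml takes every integer from −l to +l. With l = 4 that gives the 9 values -4, -3, -2, -1, 0, 1, 2, 3, 4.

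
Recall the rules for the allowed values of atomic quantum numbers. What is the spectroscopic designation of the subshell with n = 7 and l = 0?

l = 0 corresponds to the letter 's', so the subshell is 7s.

7s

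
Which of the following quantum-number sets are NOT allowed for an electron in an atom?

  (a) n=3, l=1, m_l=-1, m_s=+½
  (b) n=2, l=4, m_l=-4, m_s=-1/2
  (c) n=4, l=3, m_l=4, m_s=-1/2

(b) has l = 4 ≥ n = 2, violating 0 ≤ l ≤ n−1.
(c) has |m_l| = 4 > l = 3, violating −l ≤ m_l ≤ l.
The remaining set (a) satisfies all four rules.

(b) and (c)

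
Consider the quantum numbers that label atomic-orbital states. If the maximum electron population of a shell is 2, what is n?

2n² = 2 ⇒ n² = 1 ⇒ n = 1.

n = 1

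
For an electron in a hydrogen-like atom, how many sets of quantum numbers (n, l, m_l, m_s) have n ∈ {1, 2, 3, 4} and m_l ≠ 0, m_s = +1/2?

20

For each n in the range, tally the orbitals obeying m_l ≠ 0:
n=2 → 2; n=3 → 6; n=4 → 12.
Orbitals: 2 + 6 + 12 = 20. With m_s fixed to +1/2 there is one state per orbital, so 20 states.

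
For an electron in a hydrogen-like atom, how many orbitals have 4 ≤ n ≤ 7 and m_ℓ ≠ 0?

Work shell by shell — for each n, count the (ℓ, m_ℓ) pairs that satisfy m_ℓ ≠ 0:
n=4 → 12; n=5 → 20; n=6 → 30; n=7 → 42.
Total orbitals: 12 + 20 + 30 + 42 = 104.

104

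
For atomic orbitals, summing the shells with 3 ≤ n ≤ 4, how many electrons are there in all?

50

Shell n has n² orbitals: 3²=9 + 4²=16 = 25 orbitals.
Two spin states per orbital: 2 × 25 = 50 electrons.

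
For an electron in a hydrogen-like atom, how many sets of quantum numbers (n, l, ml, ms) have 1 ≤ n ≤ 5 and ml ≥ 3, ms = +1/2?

Per-shell orbital counts meeting the constraint:
n=4 → 1; n=5 → 3.
Orbitals: 1 + 3 = 4. With ms fixed to +1/2 there is one state per orbital, so 4 states.

4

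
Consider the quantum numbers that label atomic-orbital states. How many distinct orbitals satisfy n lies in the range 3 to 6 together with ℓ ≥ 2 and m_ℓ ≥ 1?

Treat each shell separately and count matching orbitals:
n=3 → 2; n=4 → 5; n=5 → 9; n=6 → 14.
Total orbitals: 2 + 5 + 9 + 14 = 30.

30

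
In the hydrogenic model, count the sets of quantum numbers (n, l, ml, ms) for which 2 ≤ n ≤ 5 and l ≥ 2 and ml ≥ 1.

32

For each n in the range, tally the orbitals obeying l ≥ 2 and ml ≥ 1:
n=3 → 2; n=4 → 5; n=5 → 9.
Orbitals: 2 + 5 + 9 = 16. Including both spin states (ms = ±1/2) gives 2 × 16 = 32 states.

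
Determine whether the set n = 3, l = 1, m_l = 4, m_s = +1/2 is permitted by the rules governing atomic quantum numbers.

The magnetic quantum number must satisfy −l ≤ m_l ≤ l. With l = 1, m_l can only be -1, 0, 1, so m_l = 4 is forbidden.

No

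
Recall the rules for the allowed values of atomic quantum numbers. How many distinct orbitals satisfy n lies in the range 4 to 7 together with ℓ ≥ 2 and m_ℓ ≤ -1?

48

Per-shell orbital counts meeting the constraint:
n=4 → 5; n=5 → 9; n=6 → 14; n=7 → 20.
Total orbitals: 5 + 9 + 14 + 20 = 48.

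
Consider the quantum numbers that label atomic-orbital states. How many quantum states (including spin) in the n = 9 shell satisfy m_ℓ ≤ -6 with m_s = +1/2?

6

Per ℓ-value: ℓ=6 → 1; ℓ=7 → 2; ℓ=8 → 3.
Orbitals: 1 + 2 + 3 = 6. With m_s fixed to a single value there is one state per orbital, giving 6 states.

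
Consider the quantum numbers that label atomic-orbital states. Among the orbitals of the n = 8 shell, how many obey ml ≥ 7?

With n = 8 the allowed l are 0, 1, …, 7.
Contributions: l=7 → 1.
Total orbitals: 1.

1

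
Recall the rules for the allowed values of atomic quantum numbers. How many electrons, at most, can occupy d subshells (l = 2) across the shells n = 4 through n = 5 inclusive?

20

A d subshell (l = 2) exists for every n ≥ 3, so shells n = 4, 5 each contribute one — 2 subshells.
Since each d subshell holds 2(2·2+1) = 10 electrons, the total is 2 × 10 = 20.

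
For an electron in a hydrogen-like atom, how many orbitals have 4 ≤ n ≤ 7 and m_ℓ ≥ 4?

Treat each shell separately and count matching orbitals:
n=5 → 1; n=6 → 3; n=7 → 6.
Total orbitals: 1 + 3 + 6 = 10.

10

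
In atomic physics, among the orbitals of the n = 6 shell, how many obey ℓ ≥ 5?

11

Per ℓ-value: ℓ=5 → 11.
Total orbitals: 11.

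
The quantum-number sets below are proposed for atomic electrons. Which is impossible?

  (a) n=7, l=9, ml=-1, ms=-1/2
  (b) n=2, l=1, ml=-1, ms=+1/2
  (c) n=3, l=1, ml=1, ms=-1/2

(a)

(a) has l = 9 ≥ n = 7, violating 0 ≤ l ≤ n−1.
The remaining sets (b), (c) satisfy all four rules.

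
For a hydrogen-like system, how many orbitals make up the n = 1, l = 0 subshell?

1

A subshell has 2l+1 orbitals; with l = 0, that's 1.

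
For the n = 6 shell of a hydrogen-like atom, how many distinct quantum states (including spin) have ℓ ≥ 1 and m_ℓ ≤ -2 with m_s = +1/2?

10

For n = 6, ℓ ranges over 0 … 5.
The (ℓ, m_ℓ) pairs meeting ℓ ≥ 1 and m_ℓ ≤ -2 give: ℓ=2 → 1; ℓ=3 → 2; ℓ=4 → 3; ℓ=5 → 4.
Orbitals: 1 + 2 + 3 + 4 = 10. With m_s fixed to a single value there is one state per orbital, giving 10 states.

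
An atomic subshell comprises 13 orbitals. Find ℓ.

2ℓ+1 = 13 gives ℓ = 6.

ℓ = 6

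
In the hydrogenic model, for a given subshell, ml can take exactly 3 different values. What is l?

ml ranges over 2l+1 integers, so 2l+1 = 3 ⇒ l = 1.

l = 1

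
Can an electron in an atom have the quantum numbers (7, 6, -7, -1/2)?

The magnetic quantum number must satisfy −ℓ ≤ m_ℓ ≤ ℓ. With ℓ = 6, m_ℓ can only be -6, -5, -4, -3, -2, -1, 0, 1, 2, 3, 4, 5, 6, so m_ℓ = -7 is forbidden.

Not allowed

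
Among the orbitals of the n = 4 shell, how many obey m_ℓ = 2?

For n = 4, ℓ ranges over 0 … 3.
Orbitals with m_ℓ = 2, by ℓ: ℓ=2 → 1; ℓ=3 → 1.
Total orbitals: 1 + 1 = 2.

2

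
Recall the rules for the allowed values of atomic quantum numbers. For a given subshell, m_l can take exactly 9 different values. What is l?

m_l ranges over 2l+1 integers, so 2l+1 = 9 ⇒ l = 4.

l = 4 (g)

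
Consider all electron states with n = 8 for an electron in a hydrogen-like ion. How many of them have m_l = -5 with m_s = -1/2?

The n = 8 shell has l = 0 through 7; check each.
Orbitals with m_l = -5, by l: l=5 → 1; l=6 → 1; l=7 → 1.
Orbitals: 1 + 1 + 1 = 3. With m_s fixed to a single value there is one state per orbital, giving 3 states.

3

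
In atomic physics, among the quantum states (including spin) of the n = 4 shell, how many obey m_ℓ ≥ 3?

The (ℓ, m_ℓ) pairs meeting m_ℓ ≥ 3 give: ℓ=3 → 1.
Orbitals: 1. Each orbital carries two spin states, so 1 × 2 = 2 states.

2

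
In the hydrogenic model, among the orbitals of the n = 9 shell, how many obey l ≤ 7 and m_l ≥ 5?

6

For n = 9, l ranges over 0 … 8.
The (l, m_l) pairs meeting l ≤ 7 and m_l ≥ 5 give: l=5 → 1; l=6 → 2; l=7 → 3.
Total orbitals: 1 + 2 + 3 = 6.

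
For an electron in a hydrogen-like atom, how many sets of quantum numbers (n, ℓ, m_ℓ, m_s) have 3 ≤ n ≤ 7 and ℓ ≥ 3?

180

Treat each shell separately and count matching orbitals:
n=4 → 7; n=5 → 16; n=6 → 27; n=7 → 40.
Orbitals: 7 + 16 + 27 + 40 = 90. Including both spin states (m_s = ±1/2) gives 2 × 90 = 180 states.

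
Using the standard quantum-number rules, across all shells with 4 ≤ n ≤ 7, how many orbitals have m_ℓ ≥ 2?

34

Go shell by shell, enumerating (ℓ, m_ℓ) with m_ℓ ≥ 2:
n=4 → 3; n=5 → 6; n=6 → 10; n=7 → 15.
Total orbitals: 3 + 6 + 10 + 15 = 34.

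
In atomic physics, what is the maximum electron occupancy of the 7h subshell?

A subshell with l = 5 has 2l+1 = 11 orbitals, each holding 2 electrons (spin ±1/2), so 11 × 2 = 22.

22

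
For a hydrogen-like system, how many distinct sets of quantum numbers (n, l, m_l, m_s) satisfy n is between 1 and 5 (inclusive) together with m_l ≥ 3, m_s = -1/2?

Treat each shell separately and count matching orbitals:
n=4 → 1; n=5 → 3.
Orbitals: 1 + 3 = 4. With m_s fixed to -1/2 there is one state per orbital, so 4 states.

4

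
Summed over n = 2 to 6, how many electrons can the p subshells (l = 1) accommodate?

A p subshell (l = 1) exists for every n ≥ 2, so shells n = 2, 3, 4, 5, 6 each contribute one — 5 subshells.
Since each p subshell holds 2(2·1+1) = 6 electrons, the total is 5 × 6 = 30.

30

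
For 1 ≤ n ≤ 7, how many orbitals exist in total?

Total orbitals = 1² + 2² + 3² + 4² + 5² + 6² + 7² = 140.

140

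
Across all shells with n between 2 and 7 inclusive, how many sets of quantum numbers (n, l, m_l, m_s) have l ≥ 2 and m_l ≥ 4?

20

Treat each shell separately and count matching orbitals:
n=5 → 1; n=6 → 3; n=7 → 6.
Orbitals: 1 + 3 + 6 = 10. Including both spin states (m_s = ±1/2) gives 2 × 10 = 20 states.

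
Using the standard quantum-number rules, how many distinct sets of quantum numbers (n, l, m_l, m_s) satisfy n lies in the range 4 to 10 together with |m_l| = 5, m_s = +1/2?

Per-shell orbital counts meeting the constraint:
n=6 → 2; n=7 → 4; n=8 → 6; n=9 → 8; n=10 → 10.
Orbitals: 2 + 4 + 6 + 8 + 10 = 30. With m_s fixed to +1/2 there is one state per orbital, so 30 states.

30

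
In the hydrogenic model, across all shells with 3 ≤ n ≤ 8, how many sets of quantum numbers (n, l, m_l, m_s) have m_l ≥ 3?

Count contributing orbitals for each principal shell:
n=4 → 1; n=5 → 3; n=6 → 6; n=7 → 10; n=8 → 15.
Orbitals: 1 + 3 + 6 + 10 + 15 = 35. Including both spin states (m_s = ±1/2) gives 2 × 35 = 70 states.

70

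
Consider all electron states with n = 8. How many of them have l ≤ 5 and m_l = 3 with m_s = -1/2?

With n = 8 the allowed l are 0, 1, …, 7.
Orbitals with l ≤ 5 and m_l = 3, by l: l=3 → 1; l=4 → 1; l=5 → 1.
Orbitals: 1 + 1 + 1 = 3. With m_s fixed to a single value there is one state per orbital, giving 3 states.

3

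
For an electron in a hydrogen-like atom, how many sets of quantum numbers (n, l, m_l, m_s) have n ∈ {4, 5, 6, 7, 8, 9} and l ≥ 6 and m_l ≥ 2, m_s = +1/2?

34

Treat each shell separately and count matching orbitals:
n=7 → 5; n=8 → 11; n=9 → 18.
Orbitals: 5 + 11 + 18 = 34. With m_s fixed to +1/2 there is one state per orbital, so 34 states.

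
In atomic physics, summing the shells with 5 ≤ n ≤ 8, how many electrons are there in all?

348

Shell n has n² orbitals: 5²=25 + 6²=36 + 7²=49 + 8²=64 = 174 orbitals.
Two spin states per orbital: 2 × 174 = 348 electrons.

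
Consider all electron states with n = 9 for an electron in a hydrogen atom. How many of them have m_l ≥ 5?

The n = 9 shell has l = 0 through 8; check each.
Contributions: l=5 → 1; l=6 → 2; l=7 → 3; l=8 → 4.
Orbitals: 1 + 2 + 3 + 4 = 10. Each orbital carries two spin states, so 10 × 2 = 20 states.

20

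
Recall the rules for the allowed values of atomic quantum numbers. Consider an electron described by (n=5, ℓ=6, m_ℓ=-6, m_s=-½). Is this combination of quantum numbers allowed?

Not allowed

The orbital quantum number must satisfy 0 ≤ ℓ ≤ n−1. With n = 5 the allowed ℓ values are 0, 1, 2, 3, 4, so ℓ = 6 is out of range.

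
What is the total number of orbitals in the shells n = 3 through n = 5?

Shell n has n² orbitals: 3²=9 + 4²=16 + 5²=25 = 50 orbitals.

50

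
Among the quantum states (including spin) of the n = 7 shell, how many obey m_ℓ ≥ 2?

30

Contributions: ℓ=2 → 1; ℓ=3 → 2; ℓ=4 → 3; ℓ=5 → 4; ℓ=6 → 5.
Orbitals: 1 + 2 + 3 + 4 + 5 = 15. Each orbital carries two spin states, so 15 × 2 = 30 states.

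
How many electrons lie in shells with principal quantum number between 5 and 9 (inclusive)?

Shell n has n² orbitals: 5²=25 + 6²=36 + 7²=49 + 8²=64 + 9²=81 = 255 orbitals.
Two spin states per orbital: 2 × 255 = 510 electrons.

510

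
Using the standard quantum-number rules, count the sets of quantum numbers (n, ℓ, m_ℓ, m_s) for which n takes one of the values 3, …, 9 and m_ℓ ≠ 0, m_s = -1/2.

Work shell by shell — for each n, count the (ℓ, m_ℓ) pairs that satisfy m_ℓ ≠ 0:
n=3 → 6; n=4 → 12; n=5 → 20; n=6 → 30; n=7 → 42; n=8 → 56; n=9 → 72.
Orbitals: 6 + 12 + 20 + 30 + 42 + 56 + 72 = 238. With m_s fixed to -1/2 there is one state per orbital, so 238 states.

238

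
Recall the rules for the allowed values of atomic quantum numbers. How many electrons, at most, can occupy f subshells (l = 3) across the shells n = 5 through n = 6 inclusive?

An f subshell (l = 3) exists for every n ≥ 4, so shells n = 5, 6 each contribute one — 2 subshells.
Since each f subshell holds 2(2·3+1) = 14 electrons, the total is 2 × 14 = 28.

28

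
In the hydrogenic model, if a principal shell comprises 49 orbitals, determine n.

n² = 49 ⇒ n = 7.

n = 7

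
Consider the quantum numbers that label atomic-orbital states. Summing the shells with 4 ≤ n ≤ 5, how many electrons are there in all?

Shell n has n² orbitals: 4²=16 + 5²=25 = 41 orbitals.
Two spin states per orbital: 2 × 41 = 82 electrons.

82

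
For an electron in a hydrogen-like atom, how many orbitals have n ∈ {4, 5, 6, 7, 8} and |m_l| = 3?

30

Go shell by shell, enumerating (l, m_l) with |m_l| = 3:
n=4 → 2; n=5 → 4; n=6 → 6; n=7 → 8; n=8 → 10.
Total orbitals: 2 + 4 + 6 + 8 + 10 = 30.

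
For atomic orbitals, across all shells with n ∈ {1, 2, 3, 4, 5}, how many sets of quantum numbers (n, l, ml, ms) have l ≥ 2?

For each n in the range, tally the orbitals obeying l ≥ 2:
n=3 → 5; n=4 → 12; n=5 → 21.
Orbitals: 5 + 12 + 21 = 38. Including both spin states (ms = ±1/2) gives 2 × 38 = 76 states.

76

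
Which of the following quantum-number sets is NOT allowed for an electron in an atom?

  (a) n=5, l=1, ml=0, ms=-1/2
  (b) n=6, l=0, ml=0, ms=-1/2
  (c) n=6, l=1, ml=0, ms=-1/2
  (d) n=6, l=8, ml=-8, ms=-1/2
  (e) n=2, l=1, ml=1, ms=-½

(d)

(d) has l = 8 ≥ n = 6, violating 0 ≤ l ≤ n−1.
The remaining sets (a), (b), (c), (e) satisfy all four rules.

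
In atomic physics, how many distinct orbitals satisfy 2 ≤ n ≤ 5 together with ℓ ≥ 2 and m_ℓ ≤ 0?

Treat each shell separately and count matching orbitals:
n=3 → 3; n=4 → 7; n=5 → 12.
Total orbitals: 3 + 7 + 12 = 22.

22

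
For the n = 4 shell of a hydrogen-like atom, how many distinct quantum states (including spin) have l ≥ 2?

24

The n = 4 shell has l = 0 through 3; check each.
Contributions: l=2 → 5; l=3 → 7.
Orbitals: 5 + 7 = 12. Each orbital carries two spin states, so 12 × 2 = 24 states.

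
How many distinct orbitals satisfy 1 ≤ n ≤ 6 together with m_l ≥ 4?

Per-shell orbital counts meeting the constraint:
n=5 → 1; n=6 → 3.
Total orbitals: 1 + 3 = 4.

4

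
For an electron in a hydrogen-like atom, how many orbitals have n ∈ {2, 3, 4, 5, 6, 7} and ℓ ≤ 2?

49

Treat each shell separately and count matching orbitals:
n=2 → 4; n=3 → 9; n=4 → 9; n=5 → 9; n=6 → 9; n=7 → 9.
Total orbitals: 4 + 9 + 9 + 9 + 9 + 9 = 49.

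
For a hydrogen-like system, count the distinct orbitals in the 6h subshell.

11

A subshell has 2l+1 orbitals; with l = 5, that's 11.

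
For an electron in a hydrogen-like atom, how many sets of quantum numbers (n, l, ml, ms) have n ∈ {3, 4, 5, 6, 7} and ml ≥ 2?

70

Work shell by shell — for each n, count the (l, ml) pairs that satisfy ml ≥ 2:
n=3 → 1; n=4 → 3; n=5 → 6; n=6 → 10; n=7 → 15.
Orbitals: 1 + 3 + 6 + 10 + 15 = 35. Including both spin states (ms = ±1/2) gives 2 × 35 = 70 states.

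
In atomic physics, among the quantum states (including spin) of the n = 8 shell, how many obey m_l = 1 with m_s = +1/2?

The n = 8 shell has l = 0 through 7; check each.
Orbitals with m_l = 1, by l: l=1 → 1; l=2 → 1; l=3 → 1; l=4 → 1; l=5 → 1; l=6 → 1; l=7 → 1.
Orbitals: 1 + 1 + 1 + 1 + 1 + 1 + 1 = 7. With m_s fixed to a single value there is one state per orbital, giving 7 states.

7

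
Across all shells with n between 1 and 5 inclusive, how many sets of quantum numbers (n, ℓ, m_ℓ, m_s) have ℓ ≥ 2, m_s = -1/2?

Work shell by shell — for each n, count the (ℓ, m_ℓ) pairs that satisfy ℓ ≥ 2:
n=3 → 5; n=4 → 12; n=5 → 21.
Orbitals: 5 + 12 + 21 = 38. With m_s fixed to -1/2 there is one state per orbital, so 38 states.

38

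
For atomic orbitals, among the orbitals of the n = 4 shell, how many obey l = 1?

3

With n = 4 the allowed l are 0, 1, …, 3.
Per l-value: l=1 → 3.
Total orbitals: 3.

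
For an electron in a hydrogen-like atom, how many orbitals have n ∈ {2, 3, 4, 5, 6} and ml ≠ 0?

70

Work shell by shell — for each n, count the (l, ml) pairs that satisfy ml ≠ 0:
n=2 → 2; n=3 → 6; n=4 → 12; n=5 → 20; n=6 → 30.
Total orbitals: 2 + 6 + 12 + 20 + 30 = 70.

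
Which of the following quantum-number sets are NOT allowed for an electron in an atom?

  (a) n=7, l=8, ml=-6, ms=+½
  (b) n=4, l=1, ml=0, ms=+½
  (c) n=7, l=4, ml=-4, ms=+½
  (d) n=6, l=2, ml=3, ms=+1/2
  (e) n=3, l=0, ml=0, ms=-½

(a) and (d)

(a) has l = 8 ≥ n = 7, violating 0 ≤ l ≤ n−1.
(d) has |ml| = 3 > l = 2, violating −l ≤ ml ≤ l.
The remaining sets (b), (c), (e) satisfy all four rules.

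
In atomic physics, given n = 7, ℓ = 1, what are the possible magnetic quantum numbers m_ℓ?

-1, 0, 1

m_ℓ takes every integer from −ℓ to +ℓ. With ℓ = 1 that gives the 3 values -1, 0, 1.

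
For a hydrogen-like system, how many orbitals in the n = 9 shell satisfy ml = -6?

The n = 9 shell has l = 0 through 8; check each.
The (l, ml) pairs meeting ml = -6 give: l=6 → 1; l=7 → 1; l=8 → 1.
Total orbitals: 1 + 1 + 1 = 3.

3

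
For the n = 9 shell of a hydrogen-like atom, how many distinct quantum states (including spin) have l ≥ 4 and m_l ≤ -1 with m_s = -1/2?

30

With n = 9 the allowed l are 0, 1, …, 8.
Orbitals with l ≥ 4 and m_l ≤ -1, by l: l=4 → 4; l=5 → 5; l=6 → 6; l=7 → 7; l=8 → 8.
Orbitals: 4 + 5 + 6 + 7 + 8 = 30. With m_s fixed to a single value there is one state per orbital, giving 30 states.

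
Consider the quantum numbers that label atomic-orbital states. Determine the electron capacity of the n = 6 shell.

A shell holds 2n² electrons: 2 × 6² = 2 × 36 = 72.

72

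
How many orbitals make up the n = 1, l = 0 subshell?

A subshell has 2l+1 orbitals; with l = 0, that's 1.

1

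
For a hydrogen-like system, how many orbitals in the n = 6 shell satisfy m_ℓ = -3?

Contributions: ℓ=3 → 1; ℓ=4 → 1; ℓ=5 → 1.
Total orbitals: 1 + 1 + 1 = 3.

3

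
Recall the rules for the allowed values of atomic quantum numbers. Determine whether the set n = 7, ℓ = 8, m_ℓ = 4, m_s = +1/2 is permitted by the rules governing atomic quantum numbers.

The orbital quantum number must satisfy 0 ≤ ℓ ≤ n−1. With n = 7 the allowed ℓ values are 0, 1, 2, 3, 4, 5, 6, so ℓ = 8 is out of range.

No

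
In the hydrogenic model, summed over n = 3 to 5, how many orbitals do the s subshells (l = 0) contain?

3

An s subshell (l = 0) exists for every n ≥ 1, so shells n = 3, 4, 5 each contribute one — 3 subshells.
Since each s subshell has 2·0+1 = 1 orbital, the total is 3 × 1 = 3.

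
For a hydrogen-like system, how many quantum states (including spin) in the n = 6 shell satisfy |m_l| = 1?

20

Per l-value: l=1 → 2; l=2 → 2; l=3 → 2; l=4 → 2; l=5 → 2.
Orbitals: 2 + 2 + 2 + 2 + 2 = 10. Each orbital carries two spin states, so 10 × 2 = 20 states.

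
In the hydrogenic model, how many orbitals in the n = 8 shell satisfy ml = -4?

4

With n = 8 the allowed l are 0, 1, …, 7.
Per l-value: l=4 → 1; l=5 → 1; l=6 → 1; l=7 → 1.
Total orbitals: 1 + 1 + 1 + 1 = 4.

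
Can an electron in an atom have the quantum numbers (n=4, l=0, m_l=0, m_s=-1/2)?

Yes

n = 4 is a positive integer. l = 0 satisfies 0 ≤ l ≤ n−1 = 3. m_l = 0 lies in the range −l … +l (here 0). m_s = -1/2 is one of ±1/2.
All four constraints are satisfied.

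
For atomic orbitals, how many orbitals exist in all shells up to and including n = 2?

Total orbitals = 1² + 2² = 5.

5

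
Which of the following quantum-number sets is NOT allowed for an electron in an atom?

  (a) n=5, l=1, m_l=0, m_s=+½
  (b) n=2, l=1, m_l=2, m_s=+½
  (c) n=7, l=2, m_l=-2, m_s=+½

(b) has |m_l| = 2 > l = 1, violating −l ≤ m_l ≤ l.
The remaining sets (a), (c) satisfy all four rules.

(b)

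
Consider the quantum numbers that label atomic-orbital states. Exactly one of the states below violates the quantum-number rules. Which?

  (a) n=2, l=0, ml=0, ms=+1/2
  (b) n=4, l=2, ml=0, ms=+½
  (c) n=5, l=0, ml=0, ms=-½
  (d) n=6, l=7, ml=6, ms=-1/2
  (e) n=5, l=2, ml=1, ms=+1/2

(d) has l = 7 ≥ n = 6, violating 0 ≤ l ≤ n−1.
The remaining sets (a), (b), (c), (e) satisfy all four rules.

(d)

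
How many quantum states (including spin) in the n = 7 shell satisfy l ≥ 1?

With n = 7 the allowed l are 0, 1, …, 6.
Per l-value: l=1 → 3; l=2 → 5; l=3 → 7; l=4 → 9; l=5 → 11; l=6 → 13.
Orbitals: 3 + 5 + 7 + 9 + 11 + 13 = 48. Each orbital carries two spin states, so 48 × 2 = 96 states.

96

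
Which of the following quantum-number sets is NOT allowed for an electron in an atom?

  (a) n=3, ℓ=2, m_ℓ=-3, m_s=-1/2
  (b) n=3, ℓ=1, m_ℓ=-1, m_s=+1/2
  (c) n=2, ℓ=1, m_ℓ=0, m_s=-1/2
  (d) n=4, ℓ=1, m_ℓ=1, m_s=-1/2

(a)

(a) has |m_ℓ| = 3 > ℓ = 2, violating −ℓ ≤ m_ℓ ≤ ℓ.
The remaining sets (b), (c), (d) satisfy all four rules.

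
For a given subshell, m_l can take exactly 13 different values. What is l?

m_l ranges over 2l+1 integers, so 2l+1 = 13 ⇒ l = 6.

l = 6 (i)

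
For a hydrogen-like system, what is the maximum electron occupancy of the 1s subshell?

2

A subshell with l = 0 has 2l+1 = 1 orbital, each holding 2 electrons (spin ±1/2), so 1 × 2 = 2.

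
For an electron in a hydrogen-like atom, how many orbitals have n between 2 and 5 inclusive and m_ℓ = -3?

Treat each shell separately and count matching orbitals:
n=4 → 1; n=5 → 2.
Total orbitals: 1 + 2 = 3.

3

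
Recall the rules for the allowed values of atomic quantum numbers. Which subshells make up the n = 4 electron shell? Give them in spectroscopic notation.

4s, 4p, 4d, 4f

For n = 4, l runs from 0 to 3. In spectroscopic notation l = 0,1,2,… ↔ s,p,d,f,g,h,i, so the subshells are 4s, 4p, 4d, 4f.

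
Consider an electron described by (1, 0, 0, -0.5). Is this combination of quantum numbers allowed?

n = 1 is a positive integer. l = 0 satisfies 0 ≤ l ≤ n−1 = 0. m_l = 0 lies in the range −l … +l (here 0). m_s = -1/2 is one of ±1/2.
All four constraints are satisfied.

Valid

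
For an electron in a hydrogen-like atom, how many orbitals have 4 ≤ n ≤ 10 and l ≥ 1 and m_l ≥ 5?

35

Count contributing orbitals for each principal shell:
n=6 → 1; n=7 → 3; n=8 → 6; n=9 → 10; n=10 → 15.
Total orbitals: 1 + 3 + 6 + 10 + 15 = 35.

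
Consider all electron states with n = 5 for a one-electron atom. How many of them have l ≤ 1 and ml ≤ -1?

2

The n = 5 shell has l = 0 through 4; check each.
Orbitals with l ≤ 1 and ml ≤ -1, by l: l=1 → 1.
Orbitals: 1. Each orbital carries two spin states, so 1 × 2 = 2 states.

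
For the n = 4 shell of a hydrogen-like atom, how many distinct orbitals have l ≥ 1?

Go through l = 0, …, 3 (the values permitted for n = 4).
Orbitals with l ≥ 1, by l: l=1 → 3; l=2 → 5; l=3 → 7.
Total orbitals: 3 + 5 + 7 = 15.

15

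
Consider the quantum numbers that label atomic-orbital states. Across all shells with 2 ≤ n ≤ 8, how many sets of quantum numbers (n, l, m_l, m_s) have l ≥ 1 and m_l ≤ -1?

Go shell by shell, enumerating (l, m_l) with l ≥ 1 and m_l ≤ -1:
n=2 → 1; n=3 → 3; n=4 → 6; n=5 → 10; n=6 → 15; n=7 → 21; n=8 → 28.
Orbitals: 1 + 3 + 6 + 10 + 15 + 21 + 28 = 84. Including both spin states (m_s = ±1/2) gives 2 × 84 = 168 states.

168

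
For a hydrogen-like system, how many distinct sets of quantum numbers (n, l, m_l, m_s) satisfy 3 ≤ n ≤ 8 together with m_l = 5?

Work shell by shell — for each n, count the (l, m_l) pairs that satisfy m_l = 5:
n=6 → 1; n=7 → 2; n=8 → 3.
Orbitals: 1 + 2 + 3 = 6. Including both spin states (m_s = ±1/2) gives 2 × 6 = 12 states.

12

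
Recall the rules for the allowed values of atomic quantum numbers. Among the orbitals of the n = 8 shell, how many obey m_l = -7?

1

With n = 8 the allowed l are 0, 1, …, 7.
Orbitals with m_l = -7, by l: l=7 → 1.
Total orbitals: 1.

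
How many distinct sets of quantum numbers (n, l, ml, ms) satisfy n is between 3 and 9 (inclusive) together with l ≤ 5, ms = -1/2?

Treat each shell separately and count matching orbitals:
n=3 → 9; n=4 → 16; n=5 → 25; n=6 → 36; n=7 → 36; n=8 → 36; n=9 → 36.
Orbitals: 9 + 16 + 25 + 36 + 36 + 36 + 36 = 194. With ms fixed to -1/2 there is one state per orbital, so 194 states.

194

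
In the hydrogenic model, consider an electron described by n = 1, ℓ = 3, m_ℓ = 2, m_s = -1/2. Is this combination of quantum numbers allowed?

The orbital quantum number must satisfy 0 ≤ ℓ ≤ n−1. With n = 1 the allowed ℓ values are 0, so ℓ = 3 is out of range.

Invalid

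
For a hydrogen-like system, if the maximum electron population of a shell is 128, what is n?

2n² = 128 ⇒ n² = 64 ⇒ n = 8.

n = 8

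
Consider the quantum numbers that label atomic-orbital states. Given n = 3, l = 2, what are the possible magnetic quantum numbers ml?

-2, -1, 0, 1, 2

ml takes every integer from −l to +l. With l = 2 that gives the 5 values -2, -1, 0, 1, 2.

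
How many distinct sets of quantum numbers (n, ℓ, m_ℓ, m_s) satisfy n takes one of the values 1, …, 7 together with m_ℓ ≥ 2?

Per-shell orbital counts meeting the constraint:
n=3 → 1; n=4 → 3; n=5 → 6; n=6 → 10; n=7 → 15.
Orbitals: 1 + 3 + 6 + 10 + 15 = 35. Including both spin states (m_s = ±1/2) gives 2 × 35 = 70 states.

70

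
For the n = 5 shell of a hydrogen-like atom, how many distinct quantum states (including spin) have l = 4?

With n = 5 the allowed l are 0, 1, …, 4.
Contributions: l=4 → 9.
Orbitals: 9. Each orbital carries two spin states, so 9 × 2 = 18 states.

18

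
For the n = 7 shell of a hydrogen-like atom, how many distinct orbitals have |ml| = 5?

The n = 7 shell has l = 0 through 6; check each.
Orbitals with |ml| = 5, by l: l=5 → 2; l=6 → 2.
Total orbitals: 2 + 2 = 4.

4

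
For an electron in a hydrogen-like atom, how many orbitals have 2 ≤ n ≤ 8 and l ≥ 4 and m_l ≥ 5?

Count contributing orbitals for each principal shell:
n=6 → 1; n=7 → 3; n=8 → 6.
Total orbitals: 1 + 3 + 6 = 10.

10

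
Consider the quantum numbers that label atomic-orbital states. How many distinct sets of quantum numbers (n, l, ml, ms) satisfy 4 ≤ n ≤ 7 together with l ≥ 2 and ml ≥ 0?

124

Go shell by shell, enumerating (l, ml) with l ≥ 2 and ml ≥ 0:
n=4 → 7; n=5 → 12; n=6 → 18; n=7 → 25.
Orbitals: 7 + 12 + 18 + 25 = 62. Including both spin states (ms = ±1/2) gives 2 × 62 = 124 states.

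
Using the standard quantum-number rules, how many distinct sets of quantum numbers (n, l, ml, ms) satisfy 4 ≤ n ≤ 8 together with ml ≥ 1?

Count contributing orbitals for each principal shell:
n=4 → 6; n=5 → 10; n=6 → 15; n=7 → 21; n=8 → 28.
Orbitals: 6 + 10 + 15 + 21 + 28 = 80. Including both spin states (ms = ±1/2) gives 2 × 80 = 160 states.

160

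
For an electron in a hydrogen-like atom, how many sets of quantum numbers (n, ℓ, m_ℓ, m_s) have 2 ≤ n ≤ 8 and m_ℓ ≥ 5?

Work shell by shell — for each n, count the (ℓ, m_ℓ) pairs that satisfy m_ℓ ≥ 5:
n=6 → 1; n=7 → 3; n=8 → 6.
Orbitals: 1 + 3 + 6 = 10. Including both spin states (m_s = ±1/2) gives 2 × 10 = 20 states.

20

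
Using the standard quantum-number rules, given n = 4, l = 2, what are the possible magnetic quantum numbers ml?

-2, -1, 0, 1, 2

ml takes every integer from −l to +l. With l = 2 that gives the 5 values -2, -1, 0, 1, 2.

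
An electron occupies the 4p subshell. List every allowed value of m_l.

-1, 0, 1

The 4p subshell has l = 1, and m_l takes every integer from −l to +l. With l = 1 that gives the 3 values -1, 0, 1.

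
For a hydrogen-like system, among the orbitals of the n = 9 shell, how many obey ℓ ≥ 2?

For n = 9, ℓ ranges over 0 … 8.
Per ℓ-value: ℓ=2 → 5; ℓ=3 → 7; ℓ=4 → 9; ℓ=5 → 11; ℓ=6 → 13; ℓ=7 → 15; ℓ=8 → 17.
Total orbitals: 5 + 7 + 9 + 11 + 13 + 15 + 17 = 77.

77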